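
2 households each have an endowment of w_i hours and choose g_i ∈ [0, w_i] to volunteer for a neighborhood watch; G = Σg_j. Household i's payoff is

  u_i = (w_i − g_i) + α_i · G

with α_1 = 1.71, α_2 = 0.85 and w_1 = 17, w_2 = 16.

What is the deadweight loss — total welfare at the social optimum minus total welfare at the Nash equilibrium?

24.96

∂u_i/∂g_i = α_i − 1, so household i contributes w_i if α_i > 1, else 0.
α_i > 1 for i ∈ {1}; NE contributions (17, 0), G = 17.
W^NE = Σw_i − G^NE + (Σα_i)·G^NE = 33 + 1.56·17 = 59.52.
Planner: ∂(Σu_j)/∂g_i = Σα_j − 1 = 1.56 > 0, so everyone contributes w_i; G^SO = 33, W^SO = 33 + 1.56·33 = 84.48.
Deadweight loss = 24.96.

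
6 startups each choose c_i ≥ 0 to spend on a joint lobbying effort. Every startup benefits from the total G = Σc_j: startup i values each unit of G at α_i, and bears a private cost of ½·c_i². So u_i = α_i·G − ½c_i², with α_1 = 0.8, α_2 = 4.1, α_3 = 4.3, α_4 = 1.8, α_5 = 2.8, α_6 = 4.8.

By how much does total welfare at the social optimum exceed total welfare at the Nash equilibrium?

Startup i's FOC: ∂u_i/∂c_i = α_i − c_i = 0, so c_i* = α_i.
NE contributions = (0.8, 4.1, 4.3, 1.8, 2.8, 4.8); G = 18.6.
W^NE = (Σα)·G − ½Σα_i² = 18.6² − ½·70.06 = 310.93.
Planner sets c_i = Σα_j = 18.6 for every i, so G^SO = 6·18.6 = 111.6.
W^SO = (Σα)·G^SO − ½·6·(Σα)² = (6/2)·18.6² = 1037.88.
Deadweight loss = W^SO − W^NE = 726.95.

726.95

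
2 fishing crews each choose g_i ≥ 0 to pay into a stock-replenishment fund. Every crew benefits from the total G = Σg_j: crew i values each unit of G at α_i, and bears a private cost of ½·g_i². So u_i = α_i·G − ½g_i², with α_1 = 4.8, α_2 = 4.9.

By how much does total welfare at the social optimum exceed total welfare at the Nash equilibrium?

Crew i's FOC: ∂u_i/∂g_i = α_i − g_i = 0, so g_i* = α_i.
NE contributions = (4.8, 4.9); G = 9.7.
W^NE = (Σα)·G − ½Σα_i² = 9.7² − ½·47.05 = 70.565.
Planner sets g_i = Σα_j = 9.7 for every i, so G^SO = 2·9.7 = 19.4.
W^SO = (Σα)·G^SO − ½·2·(Σα)² = (2/2)·9.7² = 94.09.
Deadweight loss = W^SO − W^NE = 23.525.

23.525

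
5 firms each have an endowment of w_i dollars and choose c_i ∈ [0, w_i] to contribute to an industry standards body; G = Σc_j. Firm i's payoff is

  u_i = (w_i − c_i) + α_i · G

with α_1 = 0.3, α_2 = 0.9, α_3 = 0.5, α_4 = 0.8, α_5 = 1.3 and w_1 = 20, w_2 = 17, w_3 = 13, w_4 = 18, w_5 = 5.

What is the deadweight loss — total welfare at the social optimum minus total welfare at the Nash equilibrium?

190.4

∂u_i/∂c_i = α_i − 1, so firm i contributes w_i if α_i > 1, else 0.
α_i > 1 for i ∈ {5}; NE contributions (0, 0, 0, 0, 5), G = 5.
W^NE = Σw_i − G^NE + (Σα_i)·G^NE = 73 + 2.8·5 = 87.
Planner: ∂(Σu_j)/∂c_i = Σα_j − 1 = 2.8 > 0, so everyone contributes w_i; G^SO = 73, W^SO = 73 + 2.8·73 = 277.4.
Deadweight loss = 190.4.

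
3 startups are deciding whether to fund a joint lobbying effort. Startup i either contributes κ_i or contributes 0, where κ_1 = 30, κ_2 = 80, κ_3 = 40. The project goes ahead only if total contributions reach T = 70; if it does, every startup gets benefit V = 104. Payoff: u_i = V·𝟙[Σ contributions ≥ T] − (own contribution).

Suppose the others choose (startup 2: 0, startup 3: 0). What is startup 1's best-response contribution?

Others' total = 0. Even contributing 30 gives 30 < 70: no benefit either way.
Best response: 0.

0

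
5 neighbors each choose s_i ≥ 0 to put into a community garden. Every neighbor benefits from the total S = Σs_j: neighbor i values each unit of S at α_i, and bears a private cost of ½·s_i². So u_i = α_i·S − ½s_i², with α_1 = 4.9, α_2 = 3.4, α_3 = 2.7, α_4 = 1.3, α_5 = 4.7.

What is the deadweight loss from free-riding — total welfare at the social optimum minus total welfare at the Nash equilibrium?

466.82

Neighbor i's FOC: ∂u_i/∂s_i = α_i − s_i = 0, so s_i* = α_i.
NE contributions = (4.9, 3.4, 2.7, 1.3, 4.7); S = 17.
W^NE = (Σα)·S − ½Σα_i² = 17² − ½·66.64 = 255.68.
Planner sets s_i = Σα_j = 17 for every i, so S^SO = 5·17 = 85.
W^SO = (Σα)·S^SO − ½·5·(Σα)² = (5/2)·17² = 722.5.
Deadweight loss = W^SO − W^NE = 466.82.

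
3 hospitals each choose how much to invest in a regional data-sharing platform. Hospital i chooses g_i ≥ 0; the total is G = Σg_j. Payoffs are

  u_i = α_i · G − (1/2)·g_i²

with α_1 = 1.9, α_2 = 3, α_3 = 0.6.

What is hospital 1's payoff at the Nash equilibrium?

8.645

Hospital i's FOC: ∂u_i/∂g_i = α_i − g_i = 0, so g_i* = α_i.
NE contributions = (1.9, 3, 0.6); G = 5.5.
u_1 = α_1·G − ½·(g_1)² = 1.9·5.5 − ½·1.9² = 8.645.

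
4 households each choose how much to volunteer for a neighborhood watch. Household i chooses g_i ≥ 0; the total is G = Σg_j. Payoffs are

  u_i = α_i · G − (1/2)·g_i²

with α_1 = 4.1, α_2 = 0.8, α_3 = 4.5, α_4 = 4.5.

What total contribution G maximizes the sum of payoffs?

Planner FOC: ∂(Σu_j)/∂g_i = (Σα_j) − g_i = 0, so g_i^SO = Σα_j = 13.9 for every i; G^SO = 55.6.

55.6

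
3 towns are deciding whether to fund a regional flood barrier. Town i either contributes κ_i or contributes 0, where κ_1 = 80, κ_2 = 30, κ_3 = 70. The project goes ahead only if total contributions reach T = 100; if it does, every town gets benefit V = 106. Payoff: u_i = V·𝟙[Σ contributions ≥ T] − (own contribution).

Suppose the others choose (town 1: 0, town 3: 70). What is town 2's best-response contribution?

Others' total = 70. Contributing 30 brings total to 100 ≥ 100: gain V − κ_2 = 76.
Best response: 30.

30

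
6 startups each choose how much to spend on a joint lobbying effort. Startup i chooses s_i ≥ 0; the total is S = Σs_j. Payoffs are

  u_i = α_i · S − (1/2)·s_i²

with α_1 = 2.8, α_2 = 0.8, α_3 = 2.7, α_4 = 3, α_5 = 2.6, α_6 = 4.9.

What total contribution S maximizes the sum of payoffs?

Planner FOC: ∂(Σu_j)/∂s_i = (Σα_j) − s_i = 0, so s_i^SO = Σα_j = 16.8 for every i; S^SO = 100.8.

100.8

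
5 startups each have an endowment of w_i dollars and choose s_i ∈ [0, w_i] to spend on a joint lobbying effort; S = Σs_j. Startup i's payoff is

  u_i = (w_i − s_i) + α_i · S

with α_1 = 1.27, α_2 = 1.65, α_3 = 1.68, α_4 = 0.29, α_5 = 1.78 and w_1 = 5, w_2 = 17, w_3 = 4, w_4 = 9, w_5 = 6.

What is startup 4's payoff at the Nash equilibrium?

∂u_i/∂s_i = α_i − 1, so startup i contributes w_i if α_i > 1, else 0.
α_i > 1 for i ∈ {1, 2, 3, 5}; NE contributions (5, 17, 4, 0, 6), S = 32.
u_4 = (9 − 0) + 0.29·32 = 18.28.

18.28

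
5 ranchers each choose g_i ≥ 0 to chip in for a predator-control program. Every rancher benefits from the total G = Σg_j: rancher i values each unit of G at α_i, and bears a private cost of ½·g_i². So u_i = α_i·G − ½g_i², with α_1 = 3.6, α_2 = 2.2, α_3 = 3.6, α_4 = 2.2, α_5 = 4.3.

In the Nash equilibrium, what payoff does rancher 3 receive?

50.76

Rancher i's FOC: ∂u_i/∂g_i = α_i − g_i = 0, so g_i* = α_i.
NE contributions = (3.6, 2.2, 3.6, 2.2, 4.3); G = 15.9.
u_3 = α_3·G − ½·(g_3)² = 3.6·15.9 − ½·3.6² = 50.76.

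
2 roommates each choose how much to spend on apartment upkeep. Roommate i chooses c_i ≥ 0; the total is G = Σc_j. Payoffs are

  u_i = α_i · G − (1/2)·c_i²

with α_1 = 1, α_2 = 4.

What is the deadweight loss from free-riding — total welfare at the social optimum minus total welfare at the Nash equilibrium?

Roommate i's FOC: ∂u_i/∂c_i = α_i − c_i = 0, so c_i* = α_i.
NE contributions = (1, 4); G = 5.
W^NE = (Σα)·G − ½Σα_i² = 5² − ½·17 = 16.5.
Planner sets c_i = Σα_j = 5 for every i, so G^SO = 2·5 = 10.
W^SO = (Σα)·G^SO − ½·2·(Σα)² = (2/2)·5² = 25.
Deadweight loss = W^SO − W^NE = 8.5.

8.5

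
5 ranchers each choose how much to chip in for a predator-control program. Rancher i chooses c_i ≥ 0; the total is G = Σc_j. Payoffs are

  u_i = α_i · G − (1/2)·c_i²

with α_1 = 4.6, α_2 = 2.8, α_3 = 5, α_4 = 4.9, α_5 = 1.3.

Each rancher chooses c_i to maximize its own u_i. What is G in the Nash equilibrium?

18.6

Rancher i's FOC: ∂u_i/∂c_i = α_i − c_i = 0, so c_i* = α_i.
NE contributions = (4.6, 2.8, 5, 4.9, 1.3); G = 18.6.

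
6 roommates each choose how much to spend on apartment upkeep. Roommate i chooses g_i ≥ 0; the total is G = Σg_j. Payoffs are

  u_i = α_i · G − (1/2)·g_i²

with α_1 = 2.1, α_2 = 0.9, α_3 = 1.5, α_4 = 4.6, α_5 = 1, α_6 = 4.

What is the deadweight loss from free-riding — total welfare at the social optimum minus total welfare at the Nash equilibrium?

Roommate i's FOC: ∂u_i/∂g_i = α_i − g_i = 0, so g_i* = α_i.
NE contributions = (2.1, 0.9, 1.5, 4.6, 1, 4); G = 14.1.
W^NE = (Σα)·G − ½Σα_i² = 14.1² − ½·45.63 = 175.995.
Planner sets g_i = Σα_j = 14.1 for every i, so G^SO = 6·14.1 = 84.6.
W^SO = (Σα)·G^SO − ½·6·(Σα)² = (6/2)·14.1² = 596.43.
Deadweight loss = W^SO − W^NE = 420.435.

420.435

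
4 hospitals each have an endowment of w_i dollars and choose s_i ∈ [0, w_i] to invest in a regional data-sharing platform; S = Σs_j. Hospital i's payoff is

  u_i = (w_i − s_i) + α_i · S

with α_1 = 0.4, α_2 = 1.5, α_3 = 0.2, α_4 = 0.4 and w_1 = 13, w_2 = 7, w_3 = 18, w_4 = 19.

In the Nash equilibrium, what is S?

7

∂u_i/∂s_i = α_i − 1, so hospital i contributes w_i if α_i > 1, else 0.
α_i > 1 for i ∈ {2}; NE contributions (0, 7, 0, 0), S = 7.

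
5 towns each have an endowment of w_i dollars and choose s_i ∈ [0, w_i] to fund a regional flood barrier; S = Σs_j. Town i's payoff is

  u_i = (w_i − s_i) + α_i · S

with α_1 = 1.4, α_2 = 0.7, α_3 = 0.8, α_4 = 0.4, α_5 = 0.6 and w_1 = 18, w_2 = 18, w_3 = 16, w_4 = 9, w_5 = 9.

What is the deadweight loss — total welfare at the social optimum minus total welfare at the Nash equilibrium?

∂u_i/∂s_i = α_i − 1, so town i contributes w_i if α_i > 1, else 0.
α_i > 1 for i ∈ {1}; NE contributions (18, 0, 0, 0, 0), S = 18.
W^NE = Σw_i − S^NE + (Σα_i)·S^NE = 70 + 2.9·18 = 122.2.
Planner: ∂(Σu_j)/∂s_i = Σα_j − 1 = 2.9 > 0, so everyone contributes w_i; S^SO = 70, W^SO = 70 + 2.9·70 = 273.
Deadweight loss = 150.8.

150.8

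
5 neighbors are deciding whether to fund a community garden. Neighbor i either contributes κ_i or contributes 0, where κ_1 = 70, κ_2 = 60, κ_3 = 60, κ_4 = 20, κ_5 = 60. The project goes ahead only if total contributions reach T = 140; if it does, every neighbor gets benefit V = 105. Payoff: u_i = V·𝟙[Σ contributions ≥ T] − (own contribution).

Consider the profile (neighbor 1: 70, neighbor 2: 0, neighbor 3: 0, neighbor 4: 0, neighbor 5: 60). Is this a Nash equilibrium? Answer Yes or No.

Total = 130 < 140: not provided.
Neighbor 1 (pledges 70, payoff -70): dropping to 0 → total 60, payoff 0. Profitable deviation.

No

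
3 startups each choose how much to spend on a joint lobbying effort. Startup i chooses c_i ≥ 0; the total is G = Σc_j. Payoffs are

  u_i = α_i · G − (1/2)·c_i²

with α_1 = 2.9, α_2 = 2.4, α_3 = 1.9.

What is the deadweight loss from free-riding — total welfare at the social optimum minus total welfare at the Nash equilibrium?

Startup i's FOC: ∂u_i/∂c_i = α_i − c_i = 0, so c_i* = α_i.
NE contributions = (2.9, 2.4, 1.9); G = 7.2.
W^NE = (Σα)·G − ½Σα_i² = 7.2² − ½·17.78 = 42.95.
Planner sets c_i = Σα_j = 7.2 for every i, so G^SO = 3·7.2 = 21.6.
W^SO = (Σα)·G^SO − ½·3·(Σα)² = (3/2)·7.2² = 77.76.
Deadweight loss = W^SO − W^NE = 34.81.

34.81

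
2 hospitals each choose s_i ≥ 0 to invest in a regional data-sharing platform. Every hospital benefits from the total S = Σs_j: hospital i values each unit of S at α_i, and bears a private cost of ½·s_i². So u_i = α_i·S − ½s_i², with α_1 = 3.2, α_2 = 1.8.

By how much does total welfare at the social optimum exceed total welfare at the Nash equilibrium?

Hospital i's FOC: ∂u_i/∂s_i = α_i − s_i = 0, so s_i* = α_i.
NE contributions = (3.2, 1.8); S = 5.
W^NE = (Σα)·S − ½Σα_i² = 5² − ½·13.48 = 18.26.
Planner sets s_i = Σα_j = 5 for every i, so S^SO = 2·5 = 10.
W^SO = (Σα)·S^SO − ½·2·(Σα)² = (2/2)·5² = 25.
Deadweight loss = W^SO − W^NE = 6.74.

6.74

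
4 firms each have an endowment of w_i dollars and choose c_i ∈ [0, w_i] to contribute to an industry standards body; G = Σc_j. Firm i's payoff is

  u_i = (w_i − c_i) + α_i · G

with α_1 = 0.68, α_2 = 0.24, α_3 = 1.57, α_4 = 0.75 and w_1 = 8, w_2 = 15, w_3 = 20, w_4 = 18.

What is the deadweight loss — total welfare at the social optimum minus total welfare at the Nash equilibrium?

∂u_i/∂c_i = α_i − 1, so firm i contributes w_i if α_i > 1, else 0.
α_i > 1 for i ∈ {3}; NE contributions (0, 0, 20, 0), G = 20.
W^NE = Σw_i − G^NE + (Σα_i)·G^NE = 61 + 2.24·20 = 105.8.
Planner: ∂(Σu_j)/∂c_i = Σα_j − 1 = 2.24 > 0, so everyone contributes w_i; G^SO = 61, W^SO = 61 + 2.24·61 = 197.64.
Deadweight loss = 91.84.

91.84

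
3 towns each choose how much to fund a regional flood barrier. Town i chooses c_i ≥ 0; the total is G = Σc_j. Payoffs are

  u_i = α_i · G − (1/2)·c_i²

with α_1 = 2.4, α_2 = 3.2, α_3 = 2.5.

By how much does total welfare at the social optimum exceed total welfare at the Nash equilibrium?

Town i's FOC: ∂u_i/∂c_i = α_i − c_i = 0, so c_i* = α_i.
NE contributions = (2.4, 3.2, 2.5); G = 8.1.
W^NE = (Σα)·G − ½Σα_i² = 8.1² − ½·22.25 = 54.485.
Planner sets c_i = Σα_j = 8.1 for every i, so G^SO = 3·8.1 = 24.3.
W^SO = (Σα)·G^SO − ½·3·(Σα)² = (3/2)·8.1² = 98.415.
Deadweight loss = W^SO − W^NE = 43.93.

43.93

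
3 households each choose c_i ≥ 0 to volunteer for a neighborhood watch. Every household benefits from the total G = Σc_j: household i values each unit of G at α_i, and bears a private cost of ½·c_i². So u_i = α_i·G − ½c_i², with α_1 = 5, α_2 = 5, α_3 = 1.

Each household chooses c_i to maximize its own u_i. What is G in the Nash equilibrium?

11

Household i's FOC: ∂u_i/∂c_i = α_i − c_i = 0, so c_i* = α_i.
NE contributions = (5, 5, 1); G = 11.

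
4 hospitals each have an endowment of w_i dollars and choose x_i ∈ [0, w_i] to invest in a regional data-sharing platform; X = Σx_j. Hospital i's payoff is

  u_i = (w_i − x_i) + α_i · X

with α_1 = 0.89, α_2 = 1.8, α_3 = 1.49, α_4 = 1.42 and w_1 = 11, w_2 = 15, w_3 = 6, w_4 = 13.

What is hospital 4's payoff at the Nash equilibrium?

∂u_i/∂x_i = α_i − 1, so hospital i contributes w_i if α_i > 1, else 0.
α_i > 1 for i ∈ {2, 3, 4}; NE contributions (0, 15, 6, 13), X = 34.
u_4 = (13 − 13) + 1.42·34 = 48.28.

48.28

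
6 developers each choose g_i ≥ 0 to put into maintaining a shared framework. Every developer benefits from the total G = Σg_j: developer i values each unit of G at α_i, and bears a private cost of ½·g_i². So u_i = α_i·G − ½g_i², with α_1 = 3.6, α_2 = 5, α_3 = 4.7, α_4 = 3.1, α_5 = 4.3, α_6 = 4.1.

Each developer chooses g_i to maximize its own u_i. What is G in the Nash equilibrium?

Developer i's FOC: ∂u_i/∂g_i = α_i − g_i = 0, so g_i* = α_i.
NE contributions = (3.6, 5, 4.7, 3.1, 4.3, 4.1); G = 24.8.

24.8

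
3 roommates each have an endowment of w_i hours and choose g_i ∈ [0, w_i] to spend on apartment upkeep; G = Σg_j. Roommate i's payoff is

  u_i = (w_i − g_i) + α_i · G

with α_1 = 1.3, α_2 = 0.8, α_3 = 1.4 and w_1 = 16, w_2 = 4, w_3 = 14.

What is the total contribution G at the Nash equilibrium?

∂u_i/∂g_i = α_i − 1, so roommate i contributes w_i if α_i > 1, else 0.
α_i > 1 for i ∈ {1, 3}; NE contributions (16, 0, 14), G = 30.

30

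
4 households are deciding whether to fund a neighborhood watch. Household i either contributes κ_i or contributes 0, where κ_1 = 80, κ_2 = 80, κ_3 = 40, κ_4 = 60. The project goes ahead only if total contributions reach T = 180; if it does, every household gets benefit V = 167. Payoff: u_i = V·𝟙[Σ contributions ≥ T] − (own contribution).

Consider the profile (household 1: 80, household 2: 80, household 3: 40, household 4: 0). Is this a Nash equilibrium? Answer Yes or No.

Total = 200 ≥ 180: provided.
Household 1 (pledges 80, payoff 87): dropping to 0 → total 120, payoff 0. No gain.
Household 2 (pledges 80, payoff 87): dropping to 0 → total 120, payoff 0. No gain.
Household 3 (pledges 40, payoff 127): dropping to 0 → total 160, payoff 0. No gain.
Household 4 (pledges 0, payoff 167): pledging 60 → total 260, payoff 107. No gain.

Yes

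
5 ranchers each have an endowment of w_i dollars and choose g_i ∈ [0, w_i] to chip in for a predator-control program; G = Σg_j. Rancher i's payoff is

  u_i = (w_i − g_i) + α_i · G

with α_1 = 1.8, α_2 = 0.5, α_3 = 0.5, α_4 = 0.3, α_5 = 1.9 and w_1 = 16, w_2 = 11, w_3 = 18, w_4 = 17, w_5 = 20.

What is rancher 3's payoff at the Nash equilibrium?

36

∂u_i/∂g_i = α_i − 1, so rancher i contributes w_i if α_i > 1, else 0.
α_i > 1 for i ∈ {1, 5}; NE contributions (16, 0, 0, 0, 20), G = 36.
u_3 = (18 − 0) + 0.5·36 = 36.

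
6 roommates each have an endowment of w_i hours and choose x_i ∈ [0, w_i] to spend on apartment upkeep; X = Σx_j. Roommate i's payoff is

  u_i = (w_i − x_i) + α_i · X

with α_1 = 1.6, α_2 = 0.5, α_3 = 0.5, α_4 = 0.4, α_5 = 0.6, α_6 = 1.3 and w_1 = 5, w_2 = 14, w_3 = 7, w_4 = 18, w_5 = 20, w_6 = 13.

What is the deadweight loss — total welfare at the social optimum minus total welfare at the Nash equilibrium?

230.1

∂u_i/∂x_i = α_i − 1, so roommate i contributes w_i if α_i > 1, else 0.
α_i > 1 for i ∈ {1, 6}; NE contributions (5, 0, 0, 0, 0, 13), X = 18.
W^NE = Σw_i − X^NE + (Σα_i)·X^NE = 77 + 3.9·18 = 147.2.
Planner: ∂(Σu_j)/∂x_i = Σα_j − 1 = 3.9 > 0, so everyone contributes w_i; X^SO = 77, W^SO = 77 + 3.9·77 = 377.3.
Deadweight loss = 230.1.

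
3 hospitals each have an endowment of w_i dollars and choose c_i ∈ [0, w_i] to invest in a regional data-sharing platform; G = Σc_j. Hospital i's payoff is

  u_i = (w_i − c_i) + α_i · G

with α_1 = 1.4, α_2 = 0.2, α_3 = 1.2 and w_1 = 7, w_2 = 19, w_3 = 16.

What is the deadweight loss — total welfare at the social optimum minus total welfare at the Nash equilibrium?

34.2

∂u_i/∂c_i = α_i − 1, so hospital i contributes w_i if α_i > 1, else 0.
α_i > 1 for i ∈ {1, 3}; NE contributions (7, 0, 16), G = 23.
W^NE = Σw_i − G^NE + (Σα_i)·G^NE = 42 + 1.8·23 = 83.4.
Planner: ∂(Σu_j)/∂c_i = Σα_j − 1 = 1.8 > 0, so everyone contributes w_i; G^SO = 42, W^SO = 42 + 1.8·42 = 117.6.
Deadweight loss = 34.2.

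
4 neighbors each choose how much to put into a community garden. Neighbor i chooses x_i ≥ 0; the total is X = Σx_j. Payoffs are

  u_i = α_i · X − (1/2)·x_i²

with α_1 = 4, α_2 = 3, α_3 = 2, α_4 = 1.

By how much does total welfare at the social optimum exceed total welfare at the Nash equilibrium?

Neighbor i's FOC: ∂u_i/∂x_i = α_i − x_i = 0, so x_i* = α_i.
NE contributions = (4, 3, 2, 1); X = 10.
W^NE = (Σα)·X − ½Σα_i² = 10² − ½·30 = 85.
Planner sets x_i = Σα_j = 10 for every i, so X^SO = 4·10 = 40.
W^SO = (Σα)·X^SO − ½·4·(Σα)² = (4/2)·10² = 200.
Deadweight loss = W^SO − W^NE = 115.

115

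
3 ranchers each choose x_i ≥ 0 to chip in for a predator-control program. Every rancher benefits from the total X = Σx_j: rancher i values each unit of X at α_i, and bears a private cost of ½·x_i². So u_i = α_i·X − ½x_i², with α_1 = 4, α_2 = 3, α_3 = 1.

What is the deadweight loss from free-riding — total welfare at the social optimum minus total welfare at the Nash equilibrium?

Rancher i's FOC: ∂u_i/∂x_i = α_i − x_i = 0, so x_i* = α_i.
NE contributions = (4, 3, 1); X = 8.
W^NE = (Σα)·X − ½Σα_i² = 8² − ½·26 = 51.
Planner sets x_i = Σα_j = 8 for every i, so X^SO = 3·8 = 24.
W^SO = (Σα)·X^SO − ½·3·(Σα)² = (3/2)·8² = 96.
Deadweight loss = W^SO − W^NE = 45.

45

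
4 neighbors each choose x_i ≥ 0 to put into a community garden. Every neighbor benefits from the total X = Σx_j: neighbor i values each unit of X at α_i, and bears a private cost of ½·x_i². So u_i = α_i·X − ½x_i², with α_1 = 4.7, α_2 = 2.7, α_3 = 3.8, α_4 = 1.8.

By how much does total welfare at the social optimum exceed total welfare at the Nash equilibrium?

Neighbor i's FOC: ∂u_i/∂x_i = α_i − x_i = 0, so x_i* = α_i.
NE contributions = (4.7, 2.7, 3.8, 1.8); X = 13.
W^NE = (Σα)·X − ½Σα_i² = 13² − ½·47.06 = 145.47.
Planner sets x_i = Σα_j = 13 for every i, so X^SO = 4·13 = 52.
W^SO = (Σα)·X^SO − ½·4·(Σα)² = (4/2)·13² = 338.
Deadweight loss = W^SO − W^NE = 192.53.

192.53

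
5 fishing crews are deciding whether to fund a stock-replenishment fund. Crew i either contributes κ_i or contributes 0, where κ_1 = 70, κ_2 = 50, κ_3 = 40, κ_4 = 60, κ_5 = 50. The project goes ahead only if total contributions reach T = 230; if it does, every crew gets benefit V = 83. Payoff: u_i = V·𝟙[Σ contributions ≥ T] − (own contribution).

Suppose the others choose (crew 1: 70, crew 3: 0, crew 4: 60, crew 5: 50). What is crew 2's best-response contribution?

Others' total = 180. Contributing 50 brings total to 230 ≥ 230: gain V − κ_2 = 33.
Best response: 50.

50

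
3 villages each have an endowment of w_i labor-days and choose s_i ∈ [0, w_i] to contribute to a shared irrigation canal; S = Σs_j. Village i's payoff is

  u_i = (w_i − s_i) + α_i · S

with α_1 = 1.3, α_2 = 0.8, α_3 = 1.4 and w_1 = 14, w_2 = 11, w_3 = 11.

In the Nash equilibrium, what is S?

25

∂u_i/∂s_i = α_i − 1, so village i contributes w_i if α_i > 1, else 0.
α_i > 1 for i ∈ {1, 3}; NE contributions (14, 0, 11), S = 25.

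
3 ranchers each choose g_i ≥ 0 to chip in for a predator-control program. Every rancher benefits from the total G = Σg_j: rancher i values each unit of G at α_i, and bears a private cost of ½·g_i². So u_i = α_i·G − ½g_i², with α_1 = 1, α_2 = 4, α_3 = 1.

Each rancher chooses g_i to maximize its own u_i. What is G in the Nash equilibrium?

Rancher i's FOC: ∂u_i/∂g_i = α_i − g_i = 0, so g_i* = α_i.
NE contributions = (1, 4, 1); G = 6.

6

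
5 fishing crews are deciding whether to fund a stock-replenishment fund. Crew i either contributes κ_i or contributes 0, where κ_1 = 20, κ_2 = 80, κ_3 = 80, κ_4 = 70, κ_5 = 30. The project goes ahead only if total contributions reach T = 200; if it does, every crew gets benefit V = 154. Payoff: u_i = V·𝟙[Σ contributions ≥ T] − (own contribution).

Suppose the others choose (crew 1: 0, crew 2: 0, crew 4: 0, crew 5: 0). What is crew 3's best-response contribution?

Others' total = 0. Even contributing 80 gives 80 < 200: no benefit either way.
Best response: 0.

0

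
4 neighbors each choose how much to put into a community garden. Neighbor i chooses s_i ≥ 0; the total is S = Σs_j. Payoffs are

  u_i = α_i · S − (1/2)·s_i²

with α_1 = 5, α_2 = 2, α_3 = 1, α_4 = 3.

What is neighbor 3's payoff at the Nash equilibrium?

Neighbor i's FOC: ∂u_i/∂s_i = α_i − s_i = 0, so s_i* = α_i.
NE contributions = (5, 2, 1, 3); S = 11.
u_3 = α_3·S − ½·(s_3)² = 1·11 − ½·1² = 10.5.

10.5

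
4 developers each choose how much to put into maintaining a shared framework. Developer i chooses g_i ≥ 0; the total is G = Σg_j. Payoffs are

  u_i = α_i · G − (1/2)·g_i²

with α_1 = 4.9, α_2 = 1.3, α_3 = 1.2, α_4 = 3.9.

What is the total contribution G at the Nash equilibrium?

11.3

Developer i's FOC: ∂u_i/∂g_i = α_i − g_i = 0, so g_i* = α_i.
NE contributions = (4.9, 1.3, 1.2, 3.9); G = 11.3.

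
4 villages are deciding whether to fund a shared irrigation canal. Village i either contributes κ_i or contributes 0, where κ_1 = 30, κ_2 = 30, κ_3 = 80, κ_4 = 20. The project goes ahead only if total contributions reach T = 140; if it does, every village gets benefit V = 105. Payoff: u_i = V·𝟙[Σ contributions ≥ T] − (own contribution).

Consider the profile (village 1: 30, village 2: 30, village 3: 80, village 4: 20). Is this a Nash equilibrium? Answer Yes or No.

Total = 160 ≥ 140: provided.
Village 1 (pledges 30, payoff 75): dropping to 0 → total 130, payoff 0. No gain.
Village 2 (pledges 30, payoff 75): dropping to 0 → total 130, payoff 0. No gain.
Village 3 (pledges 80, payoff 25): dropping to 0 → total 80, payoff 0. No gain.
Village 4 (pledges 20, payoff 85): dropping to 0 → total 140, payoff 105. Profitable deviation.

No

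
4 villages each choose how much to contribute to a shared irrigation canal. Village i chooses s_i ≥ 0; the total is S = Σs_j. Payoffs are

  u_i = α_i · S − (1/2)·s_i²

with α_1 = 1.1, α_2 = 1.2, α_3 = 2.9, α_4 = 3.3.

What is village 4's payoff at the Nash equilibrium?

Village i's FOC: ∂u_i/∂s_i = α_i − s_i = 0, so s_i* = α_i.
NE contributions = (1.1, 1.2, 2.9, 3.3); S = 8.5.
u_4 = α_4·S − ½·(s_4)² = 3.3·8.5 − ½·3.3² = 22.605.

22.605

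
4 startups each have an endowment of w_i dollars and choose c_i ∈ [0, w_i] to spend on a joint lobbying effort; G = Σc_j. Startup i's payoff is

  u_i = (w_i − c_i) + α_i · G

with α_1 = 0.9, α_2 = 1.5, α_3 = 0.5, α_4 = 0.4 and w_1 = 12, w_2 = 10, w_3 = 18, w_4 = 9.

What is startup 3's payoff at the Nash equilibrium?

23

∂u_i/∂c_i = α_i − 1, so startup i contributes w_i if α_i > 1, else 0.
α_i > 1 for i ∈ {2}; NE contributions (0, 10, 0, 0), G = 10.
u_3 = (18 − 0) + 0.5·10 = 23.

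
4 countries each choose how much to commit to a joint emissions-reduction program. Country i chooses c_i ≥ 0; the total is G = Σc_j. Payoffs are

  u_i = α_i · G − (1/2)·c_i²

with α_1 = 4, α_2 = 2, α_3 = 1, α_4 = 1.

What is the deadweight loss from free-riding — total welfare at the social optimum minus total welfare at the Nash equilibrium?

75

Country i's FOC: ∂u_i/∂c_i = α_i − c_i = 0, so c_i* = α_i.
NE contributions = (4, 2, 1, 1); G = 8.
W^NE = (Σα)·G − ½Σα_i² = 8² − ½·22 = 53.
Planner sets c_i = Σα_j = 8 for every i, so G^SO = 4·8 = 32.
W^SO = (Σα)·G^SO − ½·4·(Σα)² = (4/2)·8² = 128.
Deadweight loss = W^SO − W^NE = 75.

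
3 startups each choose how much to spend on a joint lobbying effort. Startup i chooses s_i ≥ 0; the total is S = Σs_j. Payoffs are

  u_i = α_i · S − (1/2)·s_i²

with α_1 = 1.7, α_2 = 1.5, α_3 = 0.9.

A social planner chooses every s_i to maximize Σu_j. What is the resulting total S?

12.3

Planner FOC: ∂(Σu_j)/∂s_i = (Σα_j) − s_i = 0, so s_i^SO = Σα_j = 4.1 for every i; S^SO = 12.3.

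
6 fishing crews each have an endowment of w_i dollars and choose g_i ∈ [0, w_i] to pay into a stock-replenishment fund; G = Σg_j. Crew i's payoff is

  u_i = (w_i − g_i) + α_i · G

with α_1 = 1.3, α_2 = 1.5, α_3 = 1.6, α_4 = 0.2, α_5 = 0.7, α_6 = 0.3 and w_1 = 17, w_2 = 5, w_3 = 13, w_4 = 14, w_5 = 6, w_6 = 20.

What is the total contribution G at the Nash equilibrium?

∂u_i/∂g_i = α_i − 1, so crew i contributes w_i if α_i > 1, else 0.
α_i > 1 for i ∈ {1, 2, 3}; NE contributions (17, 5, 13, 0, 0, 0), G = 35.

35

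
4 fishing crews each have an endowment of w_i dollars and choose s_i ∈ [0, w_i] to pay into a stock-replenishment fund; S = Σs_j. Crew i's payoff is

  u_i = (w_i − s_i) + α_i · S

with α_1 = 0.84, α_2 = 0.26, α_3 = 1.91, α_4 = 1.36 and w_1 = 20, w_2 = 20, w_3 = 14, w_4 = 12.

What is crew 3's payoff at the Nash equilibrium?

49.66

∂u_i/∂s_i = α_i − 1, so crew i contributes w_i if α_i > 1, else 0.
α_i > 1 for i ∈ {3, 4}; NE contributions (0, 0, 14, 12), S = 26.
u_3 = (14 − 14) + 1.91·26 = 49.66.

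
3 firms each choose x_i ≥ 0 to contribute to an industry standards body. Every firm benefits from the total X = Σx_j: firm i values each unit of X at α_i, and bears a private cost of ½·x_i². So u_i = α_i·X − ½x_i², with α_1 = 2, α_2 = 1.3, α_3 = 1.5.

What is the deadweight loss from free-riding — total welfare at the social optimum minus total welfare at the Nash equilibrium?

15.49

Firm i's FOC: ∂u_i/∂x_i = α_i − x_i = 0, so x_i* = α_i.
NE contributions = (2, 1.3, 1.5); X = 4.8.
W^NE = (Σα)·X − ½Σα_i² = 4.8² − ½·7.94 = 19.07.
Planner sets x_i = Σα_j = 4.8 for every i, so X^SO = 3·4.8 = 14.4.
W^SO = (Σα)·X^SO − ½·3·(Σα)² = (3/2)·4.8² = 34.56.
Deadweight loss = W^SO − W^NE = 15.49.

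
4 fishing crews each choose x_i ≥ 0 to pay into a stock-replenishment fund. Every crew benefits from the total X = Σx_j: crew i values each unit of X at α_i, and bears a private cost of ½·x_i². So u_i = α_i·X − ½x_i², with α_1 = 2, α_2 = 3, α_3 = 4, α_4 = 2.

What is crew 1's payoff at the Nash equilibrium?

20

Crew i's FOC: ∂u_i/∂x_i = α_i − x_i = 0, so x_i* = α_i.
NE contributions = (2, 3, 4, 2); X = 11.
u_1 = α_1·X − ½·(x_1)² = 2·11 − ½·2² = 20.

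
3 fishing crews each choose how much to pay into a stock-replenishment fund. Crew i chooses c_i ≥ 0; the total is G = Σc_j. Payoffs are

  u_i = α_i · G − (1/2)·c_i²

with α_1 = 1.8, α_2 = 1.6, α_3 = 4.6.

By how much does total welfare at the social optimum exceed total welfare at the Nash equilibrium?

Crew i's FOC: ∂u_i/∂c_i = α_i − c_i = 0, so c_i* = α_i.
NE contributions = (1.8, 1.6, 4.6); G = 8.
W^NE = (Σα)·G − ½Σα_i² = 8² − ½·26.96 = 50.52.
Planner sets c_i = Σα_j = 8 for every i, so G^SO = 3·8 = 24.
W^SO = (Σα)·G^SO − ½·3·(Σα)² = (3/2)·8² = 96.
Deadweight loss = W^SO − W^NE = 45.48.

45.48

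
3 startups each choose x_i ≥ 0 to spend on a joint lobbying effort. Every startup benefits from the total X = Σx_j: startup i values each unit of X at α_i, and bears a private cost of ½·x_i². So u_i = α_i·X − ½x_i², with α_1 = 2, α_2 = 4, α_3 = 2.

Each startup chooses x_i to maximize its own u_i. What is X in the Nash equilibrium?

8

Startup i's FOC: ∂u_i/∂x_i = α_i − x_i = 0, so x_i* = α_i.
NE contributions = (2, 4, 2); X = 8.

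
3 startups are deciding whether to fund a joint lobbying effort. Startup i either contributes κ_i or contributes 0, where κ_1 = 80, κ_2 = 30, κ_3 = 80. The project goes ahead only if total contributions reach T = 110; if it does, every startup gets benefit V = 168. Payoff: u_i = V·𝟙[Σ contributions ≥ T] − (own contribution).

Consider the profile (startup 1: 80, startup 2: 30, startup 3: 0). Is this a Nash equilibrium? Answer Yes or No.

Yes

Total = 110 ≥ 110: provided.
Startup 1 (pledges 80, payoff 88): dropping to 0 → total 30, payoff 0. No gain.
Startup 2 (pledges 30, payoff 138): dropping to 0 → total 80, payoff 0. No gain.
Startup 3 (pledges 0, payoff 168): pledging 80 → total 190, payoff 88. No gain.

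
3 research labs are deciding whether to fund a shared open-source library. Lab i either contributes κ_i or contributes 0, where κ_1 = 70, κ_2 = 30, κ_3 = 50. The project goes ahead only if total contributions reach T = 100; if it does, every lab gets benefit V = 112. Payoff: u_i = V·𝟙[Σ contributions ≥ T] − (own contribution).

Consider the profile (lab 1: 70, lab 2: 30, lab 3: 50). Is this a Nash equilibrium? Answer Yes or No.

No

Total = 150 ≥ 100: provided.
Lab 1 (pledges 70, payoff 42): dropping to 0 → total 80, payoff 0. No gain.
Lab 2 (pledges 30, payoff 82): dropping to 0 → total 120, payoff 112. Profitable deviation.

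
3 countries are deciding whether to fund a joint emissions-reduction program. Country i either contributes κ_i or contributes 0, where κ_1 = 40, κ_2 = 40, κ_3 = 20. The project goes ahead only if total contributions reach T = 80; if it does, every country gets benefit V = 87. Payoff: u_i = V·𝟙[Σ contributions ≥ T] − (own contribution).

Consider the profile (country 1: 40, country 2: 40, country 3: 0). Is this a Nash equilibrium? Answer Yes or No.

Yes

Total = 80 ≥ 80: provided.
Country 1 (pledges 40, payoff 47): dropping to 0 → total 40, payoff 0. No gain.
Country 2 (pledges 40, payoff 47): dropping to 0 → total 40, payoff 0. No gain.
Country 3 (pledges 0, payoff 87): pledging 20 → total 100, payoff 67. No gain.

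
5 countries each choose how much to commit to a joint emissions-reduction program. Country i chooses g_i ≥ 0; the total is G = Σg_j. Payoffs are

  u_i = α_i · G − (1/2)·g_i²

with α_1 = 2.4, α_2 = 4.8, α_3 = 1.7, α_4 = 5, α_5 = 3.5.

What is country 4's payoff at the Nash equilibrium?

74.5

Country i's FOC: ∂u_i/∂g_i = α_i − g_i = 0, so g_i* = α_i.
NE contributions = (2.4, 4.8, 1.7, 5, 3.5); G = 17.4.
u_4 = α_4·G − ½·(g_4)² = 5·17.4 − ½·5² = 74.5.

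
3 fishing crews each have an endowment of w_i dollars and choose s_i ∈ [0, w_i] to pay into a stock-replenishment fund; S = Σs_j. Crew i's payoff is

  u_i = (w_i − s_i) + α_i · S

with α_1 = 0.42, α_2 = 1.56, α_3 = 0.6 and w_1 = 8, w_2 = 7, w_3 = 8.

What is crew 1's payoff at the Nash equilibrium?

10.94

∂u_i/∂s_i = α_i − 1, so crew i contributes w_i if α_i > 1, else 0.
α_i > 1 for i ∈ {2}; NE contributions (0, 7, 0), S = 7.
u_1 = (8 − 0) + 0.42·7 = 10.94.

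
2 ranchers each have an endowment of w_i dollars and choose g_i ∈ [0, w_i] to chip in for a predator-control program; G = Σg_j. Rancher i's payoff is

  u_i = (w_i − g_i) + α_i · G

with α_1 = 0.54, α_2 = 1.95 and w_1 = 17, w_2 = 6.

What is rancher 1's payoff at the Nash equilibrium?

∂u_i/∂g_i = α_i − 1, so rancher i contributes w_i if α_i > 1, else 0.
α_i > 1 for i ∈ {2}; NE contributions (0, 6), G = 6.
u_1 = (17 − 0) + 0.54·6 = 20.24.

20.24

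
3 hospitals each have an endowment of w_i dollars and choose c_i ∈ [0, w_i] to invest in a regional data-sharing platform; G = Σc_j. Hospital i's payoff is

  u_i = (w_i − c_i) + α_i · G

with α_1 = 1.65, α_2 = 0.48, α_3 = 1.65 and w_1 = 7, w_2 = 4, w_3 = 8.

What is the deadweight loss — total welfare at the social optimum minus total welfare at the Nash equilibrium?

∂u_i/∂c_i = α_i − 1, so hospital i contributes w_i if α_i > 1, else 0.
α_i > 1 for i ∈ {1, 3}; NE contributions (7, 0, 8), G = 15.
W^NE = Σw_i − G^NE + (Σα_i)·G^NE = 19 + 2.78·15 = 60.7.
Planner: ∂(Σu_j)/∂c_i = Σα_j − 1 = 2.78 > 0, so everyone contributes w_i; G^SO = 19, W^SO = 19 + 2.78·19 = 71.82.
Deadweight loss = 11.12.

11.12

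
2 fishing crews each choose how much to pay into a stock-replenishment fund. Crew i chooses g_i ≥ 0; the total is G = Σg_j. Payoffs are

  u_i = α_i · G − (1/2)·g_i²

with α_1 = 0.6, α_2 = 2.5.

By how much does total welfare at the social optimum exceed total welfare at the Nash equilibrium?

3.305

Crew i's FOC: ∂u_i/∂g_i = α_i − g_i = 0, so g_i* = α_i.
NE contributions = (0.6, 2.5); G = 3.1.
W^NE = (Σα)·G − ½Σα_i² = 3.1² − ½·6.61 = 6.305.
Planner sets g_i = Σα_j = 3.1 for every i, so G^SO = 2·3.1 = 6.2.
W^SO = (Σα)·G^SO − ½·2·(Σα)² = (2/2)·3.1² = 9.61.
Deadweight loss = W^SO − W^NE = 3.305.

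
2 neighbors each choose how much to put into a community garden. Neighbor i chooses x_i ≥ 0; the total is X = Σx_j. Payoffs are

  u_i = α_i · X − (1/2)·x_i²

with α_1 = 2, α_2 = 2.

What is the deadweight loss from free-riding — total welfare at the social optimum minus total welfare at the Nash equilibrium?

4

Neighbor i's FOC: ∂u_i/∂x_i = α_i − x_i = 0, so x_i* = α_i.
NE contributions = (2, 2); X = 4.
W^NE = (Σα)·X − ½Σα_i² = 4² − ½·8 = 12.
Planner sets x_i = Σα_j = 4 for every i, so X^SO = 2·4 = 8.
W^SO = (Σα)·X^SO − ½·2·(Σα)² = (2/2)·4² = 16.
Deadweight loss = W^SO − W^NE = 4.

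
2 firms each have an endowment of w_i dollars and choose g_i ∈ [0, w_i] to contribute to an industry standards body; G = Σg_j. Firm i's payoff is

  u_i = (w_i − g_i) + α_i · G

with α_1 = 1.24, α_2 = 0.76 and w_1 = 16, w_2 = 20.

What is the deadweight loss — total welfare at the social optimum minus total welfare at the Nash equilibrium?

20

∂u_i/∂g_i = α_i − 1, so firm i contributes w_i if α_i > 1, else 0.
α_i > 1 for i ∈ {1}; NE contributions (16, 0), G = 16.
W^NE = Σw_i − G^NE + (Σα_i)·G^NE = 36 + 1·16 = 52.
Planner: ∂(Σu_j)/∂g_i = Σα_j − 1 = 1 > 0, so everyone contributes w_i; G^SO = 36, W^SO = 36 + 1·36 = 72.
Deadweight loss = 20.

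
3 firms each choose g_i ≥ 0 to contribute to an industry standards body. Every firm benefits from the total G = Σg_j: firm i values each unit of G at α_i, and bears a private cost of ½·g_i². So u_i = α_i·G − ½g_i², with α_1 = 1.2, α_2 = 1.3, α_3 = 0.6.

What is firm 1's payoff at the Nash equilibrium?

3

Firm i's FOC: ∂u_i/∂g_i = α_i − g_i = 0, so g_i* = α_i.
NE contributions = (1.2, 1.3, 0.6); G = 3.1.
u_1 = α_1·G − ½·(g_1)² = 1.2·3.1 − ½·1.2² = 3.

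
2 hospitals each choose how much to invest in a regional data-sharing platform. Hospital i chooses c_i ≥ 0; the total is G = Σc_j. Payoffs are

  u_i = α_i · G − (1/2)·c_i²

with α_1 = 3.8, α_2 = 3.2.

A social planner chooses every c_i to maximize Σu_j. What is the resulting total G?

Planner FOC: ∂(Σu_j)/∂c_i = (Σα_j) − c_i = 0, so c_i^SO = Σα_j = 7 for every i; G^SO = 14.

14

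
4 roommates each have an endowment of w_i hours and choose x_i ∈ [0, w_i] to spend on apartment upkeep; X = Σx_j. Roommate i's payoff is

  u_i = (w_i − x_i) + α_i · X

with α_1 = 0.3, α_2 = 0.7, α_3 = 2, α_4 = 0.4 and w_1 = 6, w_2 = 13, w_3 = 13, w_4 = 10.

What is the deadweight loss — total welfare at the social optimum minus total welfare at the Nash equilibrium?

69.6

∂u_i/∂x_i = α_i − 1, so roommate i contributes w_i if α_i > 1, else 0.
α_i > 1 for i ∈ {3}; NE contributions (0, 0, 13, 0), X = 13.
W^NE = Σw_i − X^NE + (Σα_i)·X^NE = 42 + 2.4·13 = 73.2.
Planner: ∂(Σu_j)/∂x_i = Σα_j − 1 = 2.4 > 0, so everyone contributes w_i; X^SO = 42, W^SO = 42 + 2.4·42 = 142.8.
Deadweight loss = 69.6.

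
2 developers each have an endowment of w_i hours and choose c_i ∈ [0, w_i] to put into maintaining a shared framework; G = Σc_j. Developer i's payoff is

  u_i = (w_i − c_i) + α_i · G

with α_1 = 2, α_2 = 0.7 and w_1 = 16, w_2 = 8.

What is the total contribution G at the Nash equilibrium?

16

∂u_i/∂c_i = α_i − 1, so developer i contributes w_i if α_i > 1, else 0.
α_i > 1 for i ∈ {1}; NE contributions (16, 0), G = 16.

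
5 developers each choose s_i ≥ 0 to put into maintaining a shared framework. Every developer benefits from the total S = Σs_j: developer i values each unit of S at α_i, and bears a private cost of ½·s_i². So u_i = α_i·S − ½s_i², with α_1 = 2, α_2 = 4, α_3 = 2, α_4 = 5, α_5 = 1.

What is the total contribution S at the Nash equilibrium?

Developer i's FOC: ∂u_i/∂s_i = α_i − s_i = 0, so s_i* = α_i.
NE contributions = (2, 4, 2, 5, 1); S = 14.

14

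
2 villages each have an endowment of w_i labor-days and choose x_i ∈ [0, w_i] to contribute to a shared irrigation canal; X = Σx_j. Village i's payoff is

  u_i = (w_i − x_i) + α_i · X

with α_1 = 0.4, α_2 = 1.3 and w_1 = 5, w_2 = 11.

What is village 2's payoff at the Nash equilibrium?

∂u_i/∂x_i = α_i − 1, so village i contributes w_i if α_i > 1, else 0.
α_i > 1 for i ∈ {2}; NE contributions (0, 11), X = 11.
u_2 = (11 − 11) + 1.3·11 = 14.3.

14.3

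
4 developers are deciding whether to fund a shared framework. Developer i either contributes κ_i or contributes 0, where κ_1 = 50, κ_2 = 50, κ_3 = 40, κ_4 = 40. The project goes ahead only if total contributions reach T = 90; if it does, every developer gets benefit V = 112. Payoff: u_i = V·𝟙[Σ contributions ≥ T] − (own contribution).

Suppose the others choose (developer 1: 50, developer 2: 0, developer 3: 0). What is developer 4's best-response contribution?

40

Others' total = 50. Contributing 40 brings total to 90 ≥ 90: gain V − κ_4 = 72.
Best response: 40.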